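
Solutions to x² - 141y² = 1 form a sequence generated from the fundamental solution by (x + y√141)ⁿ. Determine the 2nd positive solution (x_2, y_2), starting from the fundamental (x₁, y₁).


Step 1: Find the fundamental solution (x₁, y₁) of x² - 141y² = 1.
  Expand √141 as a continued fraction. a₀ = ⌊√141⌋ = 11; iterate m_{k+1} = d_k·a_k − m_k, d_{k+1} = (141 − m_{k+1}²)/d_k, a_{k+1} = ⌊(a₀ + m_{k+1})/d_{k+1}⌋ (starting m₀ = 0, d₀ = 1), with convergents p_k = a_k·p_{k-1} + p_{k-2}, q_k = a_k·q_{k-1} + q_{k-2} (p₋₁ = 1, q₋₁ = 0):
  k = 0: a₀ = 11; p₀/q₀ = 11/1; p₀² − 141·q₀² = 121 − 141 = -20.
  k = 1: m = 11, d = 20, a = ⌊(11 + 11)/20⌋ = 1; p/q = (1·11 + 1)/(1·1 + 0) = 12/1; p² − 141·q² = 144 − 141 = 3.
  k = 2: m = 9, d = 3, a = ⌊(11 + 9)/3⌋ = 6; p/q = (6·12 + 11)/(6·1 + 1) = 83/7; p² − 141·q² = 6889 − 6909 = -20.
  k = 3: m = 9, d = 20, a = ⌊(11 + 9)/20⌋ = 1; p/q = (1·83 + 12)/(1·7 + 1) = 95/8; p² − 141·q² = 9025 − 9024 = 1.
  The first convergent with p² − 141·q² = 1 gives the fundamental solution (x₁, y₁) = (95, 8).
Step 2: Apply the recurrence (x_{n+1}, y_{n+1}) = (x₁x_n + 141y₁y_n, x₁y_n + y₁x_n) repeatedly.
  From (x_1, y_1) = (95, 8): x_2 = 95·95 + 141·8·8 = 18049; y_2 = 95·8 + 8·95 = 1520.
Step 3: Verify x_2² - 141·y_2² = 325766401 - 325766400 = 1 (should be 1). ✓

(x_1, y_1) = (95, 8); (x_2, y_2) = (18049, 1520).


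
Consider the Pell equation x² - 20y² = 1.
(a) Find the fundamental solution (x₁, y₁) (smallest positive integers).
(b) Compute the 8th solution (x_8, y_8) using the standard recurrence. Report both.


Step 1: Find the fundamental solution (x₁, y₁) of x² - 20y² = 1.
  Expand √20 as a continued fraction. a₀ = ⌊√20⌋ = 4; iterate m_{k+1} = d_k·a_k − m_k, d_{k+1} = (20 − m_{k+1}²)/d_k, a_{k+1} = ⌊(a₀ + m_{k+1})/d_{k+1}⌋ (starting m₀ = 0, d₀ = 1), with convergents p_k = a_k·p_{k-1} + p_{k-2}, q_k = a_k·q_{k-1} + q_{k-2} (p₋₁ = 1, q₋₁ = 0):
  k = 0: a₀ = 4; p₀/q₀ = 4/1; p₀² − 20·q₀² = 16 − 20 = -4.
  k = 1: m = 4, d = 4, a = ⌊(4 + 4)/4⌋ = 2; p/q = (2·4 + 1)/(2·1 + 0) = 9/2; p² − 20·q² = 81 − 80 = 1.
  The first convergent with p² − 20·q² = 1 gives the fundamental solution (x₁, y₁) = (9, 2).
Step 2: Apply the recurrence (x_{n+1}, y_{n+1}) = (x₁x_n + 20y₁y_n, x₁y_n + y₁x_n) repeatedly.
  From (x_1, y_1) = (9, 2): x_2 = 9·9 + 20·2·2 = 161; y_2 = 9·2 + 2·9 = 36.
  From (x_2, y_2) = (161, 36): x_3 = 9·161 + 20·2·36 = 2889; y_3 = 9·36 + 2·161 = 646.
  From (x_3, y_3) = (2889, 646): x_4 = 9·2889 + 20·2·646 = 51841; y_4 = 9·646 + 2·2889 = 11592.
  From (x_4, y_4) = (51841, 11592): x_5 = 9·51841 + 20·2·11592 = 930249; y_5 = 9·11592 + 2·51841 = 208010.
  From (x_5, y_5) = (930249, 208010): x_6 = 9·930249 + 20·2·208010 = 16692641; y_6 = 9·208010 + 2·930249 = 3732588.
  From (x_6, y_6) = (16692641, 3732588): x_7 = 9·16692641 + 20·2·3732588 = 299537289; y_7 = 9·3732588 + 2·16692641 = 66978574.
  From (x_7, y_7) = (299537289, 66978574): x_8 = 9·299537289 + 20·2·66978574 = 5374978561; y_8 = 9·66978574 + 2·299537289 = 1201881744.
Step 3: Verify x_8² - 20·y_8² = 28890394531209630721 - 28890394531209630720 = 1 (should be 1). ✓

(x_1, y_1) = (9, 2); (x_8, y_8) = (5374978561, 1201881744).


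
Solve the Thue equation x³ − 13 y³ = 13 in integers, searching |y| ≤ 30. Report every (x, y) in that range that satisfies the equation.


The equation is x³ - 13y³ = 13. For fixed y, x³ = 13·y³ + 13, so a solution requires the RHS to be a perfect cube.
Strategy: iterate y from -30 to 30, compute RHS = 13·y³ + 13, and check whether it is a (positive or negative) perfect cube.
Check small values of y:
  y = 0: RHS = 13 is not a perfect cube.
  y = 1: RHS = 26 is not a perfect cube.
  y = -1: RHS = 0 = (0)³ ⇒ x = 0 works.
  y = 2: RHS = 117 is not a perfect cube.
  y = -2: RHS = -91 is not a perfect cube.
  y = 3: RHS = 364 is not a perfect cube.
  y = -3: RHS = -338 is not a perfect cube.
Continuing the search up to |y| = 30 finds no further solutions beyond those listed.
Collected solutions: (0, -1).

Solutions (with |y| ≤ 30): (0, -1).


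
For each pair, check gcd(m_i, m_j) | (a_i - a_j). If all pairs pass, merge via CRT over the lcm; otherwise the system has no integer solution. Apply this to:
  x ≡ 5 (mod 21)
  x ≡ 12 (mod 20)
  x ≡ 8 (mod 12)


Moduli 21, 20, 12 are not pairwise coprime, so CRT works modulo lcm(m_i) when all pairwise compatibility conditions hold.
Pairwise compatibility: gcd(m_i, m_j) must divide a_i - a_j for every pair.
Merge one congruence at a time:
  Start: x ≡ 5 (mod 21).
  Combine with x ≡ 12 (mod 20): gcd(21, 20) = 1; 12 - 5 = 7, which IS divisible by 1, so compatible.
    Write x = 5 + 21·t and substitute into x ≡ 12 (mod 20): 21·t ≡ 12 − 5 = 7 (mod 20).
    Reduce coefficients mod 20: 1·t ≡ 7 (mod 20).
    So t ≡ 7 (mod 20).
    Then x = 5 + 21·7 = 152, valid modulo lcm(21, 20) = 420: x ≡ 152 (mod 420).
  Combine with x ≡ 8 (mod 12): gcd(420, 12) = 12; 8 - 152 = -144, which IS divisible by 12, so compatible.
    Write x = 152 + 420·t and substitute into x ≡ 8 (mod 12): 420·t ≡ 8 − 152 = -144 (mod 12).
    Divide the congruence (and modulus) by g = 12: 35·t ≡ -12 (mod 1).
    Modulo 1 every t works; take t = 0.
    Then x = 152 + 420·0 = 152, valid modulo lcm(420, 12) = 420: x ≡ 152 (mod 420).
Verify: 152 mod 21 = 5, 152 mod 20 = 12, 152 mod 12 = 8.

x ≡ 152 (mod 420).


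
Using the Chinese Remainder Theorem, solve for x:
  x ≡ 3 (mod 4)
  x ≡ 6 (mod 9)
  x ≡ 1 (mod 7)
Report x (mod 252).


Moduli 4, 9, 7 are pairwise coprime; by CRT there is a unique solution modulo M = 4 · 9 · 7 = 252.
Solve pairwise, accumulating the modulus:
  Start with x ≡ 3 (mod 4).
  Combine with x ≡ 6 (mod 9): since gcd(4, 9) = 1, we get a unique residue mod 36.
    Write x = 3 + 4·t and substitute into x ≡ 6 (mod 9): 4·t ≡ 6 − 3 = 3 (mod 9).
    The inverse of 4 mod 9 is 7 (since 4·7 = 28 = 3·9 + 1), so t ≡ 7·3 = 21 ≡ 3 (mod 9).
    Then x = 3 + 4·3 = 15, valid modulo lcm(4, 9) = 36: x ≡ 15 (mod 36).
  Combine with x ≡ 1 (mod 7): since gcd(36, 7) = 1, we get a unique residue mod 252.
    Write x = 15 + 36·t and substitute into x ≡ 1 (mod 7): 36·t ≡ 1 − 15 = -14 (mod 7).
    Reduce coefficients mod 7: 1·t ≡ 0 (mod 7).
    So t ≡ 0 (mod 7).
    Then x = 15 + 36·0 = 15, valid modulo lcm(36, 7) = 252: x ≡ 15 (mod 252).
Verify: 15 mod 4 = 3 ✓, 15 mod 9 = 6 ✓, 15 mod 7 = 1 ✓.

x ≡ 15 (mod 252).


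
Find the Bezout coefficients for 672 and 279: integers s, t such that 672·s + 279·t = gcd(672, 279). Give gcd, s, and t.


Euclidean algorithm on (672, 279) — divide until remainder is 0:
  672 = 2 · 279 + 114
  279 = 2 · 114 + 51
  114 = 2 · 51 + 12
  51 = 4 · 12 + 3
  12 = 4 · 3 + 0
gcd(672, 279) = 3.
Track Bezout coefficients alongside the remainders: start with r₀ = 672 = a·1 + b·0 (s = 1, t = 0) and r₁ = 279 = a·0 + b·1 (s = 0, t = 1); each new remainder r_{k+1} = r_{k-1} − q_k·r_k inherits s_{k+1} = s_{k-1} − q_k·s_k, t_{k+1} = t_{k-1} − q_k·t_k, so r_k = a·s_k + b·t_k at every step:
  q = 2: r = 114, s = 1 − 2·0 = 1, t = 0 − 2·1 = -2  (check: 672·1 + 279·(-2) = 114)
  q = 2: r = 51, s = 0 − 2·1 = -2, t = 1 − 2·(-2) = 5  (check: 672·(-2) + 279·5 = 51)
  q = 2: r = 12, s = 1 − 2·(-2) = 5, t = -2 − 2·5 = -12  (check: 672·5 + 279·(-12) = 12)
  q = 4: r = 3, s = -2 − 4·5 = -22, t = 5 − 4·(-12) = 53  (check: 672·(-22) + 279·53 = 3)
The row with r = 3 (the gcd) gives the Bezout coefficients s = -22, t = 53.
Result: 672 · (-22) + 279 · (53) = 3.

gcd(672, 279) = 3; s = -22, t = 53 (check: 672·(-22) + 279·53 = 3).


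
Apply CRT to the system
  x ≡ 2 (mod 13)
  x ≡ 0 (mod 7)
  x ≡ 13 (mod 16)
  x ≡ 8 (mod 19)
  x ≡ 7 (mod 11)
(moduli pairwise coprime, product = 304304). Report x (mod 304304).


Product of moduli M = 13 · 7 · 16 · 19 · 11 = 304304.
Merge one congruence at a time:
  Start: x ≡ 2 (mod 13).
  Combine with x ≡ 0 (mod 7); new modulus lcm = 91.
    Write x = 2 + 13·t and substitute into x ≡ 0 (mod 7): 13·t ≡ 0 − 2 = -2 (mod 7).
    Reduce coefficients mod 7: 6·t ≡ 5 (mod 7).
    The inverse of 6 mod 7 is 6 (since 6·6 = 36 = 5·7 + 1), so t ≡ 6·5 = 30 ≡ 2 (mod 7).
    Then x = 2 + 13·2 = 28, valid modulo lcm(13, 7) = 91: x ≡ 28 (mod 91).
  Combine with x ≡ 13 (mod 16); new modulus lcm = 1456.
    Write x = 28 + 91·t and substitute into x ≡ 13 (mod 16): 91·t ≡ 13 − 28 = -15 (mod 16).
    Reduce coefficients mod 16: 11·t ≡ 1 (mod 16).
    The inverse of 11 mod 16 is 3 (since 11·3 = 33 = 2·16 + 1), so t ≡ 3·1 = 3 ≡ 3 (mod 16).
    Then x = 28 + 91·3 = 301, valid modulo lcm(91, 16) = 1456: x ≡ 301 (mod 1456).
  Combine with x ≡ 8 (mod 19); new modulus lcm = 27664.
    Write x = 301 + 1456·t and substitute into x ≡ 8 (mod 19): 1456·t ≡ 8 − 301 = -293 (mod 19).
    Reduce coefficients mod 19: 12·t ≡ 11 (mod 19).
    The inverse of 12 mod 19 is 8 (since 12·8 = 96 = 5·19 + 1), so t ≡ 8·11 = 88 ≡ 12 (mod 19).
    Then x = 301 + 1456·12 = 17773, valid modulo lcm(1456, 19) = 27664: x ≡ 17773 (mod 27664).
  Combine with x ≡ 7 (mod 11); new modulus lcm = 304304.
    Write x = 17773 + 27664·t and substitute into x ≡ 7 (mod 11): 27664·t ≡ 7 − 17773 = -17766 (mod 11).
    Reduce coefficients mod 11: 10·t ≡ 10 (mod 11).
    The inverse of 10 mod 11 is 10 (since 10·10 = 100 = 9·11 + 1), so t ≡ 10·10 = 100 ≡ 1 (mod 11).
    Then x = 17773 + 27664·1 = 45437, valid modulo lcm(27664, 11) = 304304: x ≡ 45437 (mod 304304).
Verify against each original: 45437 mod 13 = 2, 45437 mod 7 = 0, 45437 mod 16 = 13, 45437 mod 19 = 8, 45437 mod 11 = 7.

x ≡ 45437 (mod 304304).


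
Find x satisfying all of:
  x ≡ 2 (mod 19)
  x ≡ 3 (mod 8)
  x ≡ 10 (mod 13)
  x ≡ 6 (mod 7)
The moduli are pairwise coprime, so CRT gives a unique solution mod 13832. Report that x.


Product of moduli M = 19 · 8 · 13 · 7 = 13832.
Merge one congruence at a time:
  Start: x ≡ 2 (mod 19).
  Combine with x ≡ 3 (mod 8); new modulus lcm = 152.
    Write x = 2 + 19·t and substitute into x ≡ 3 (mod 8): 19·t ≡ 3 − 2 = 1 (mod 8).
    Reduce coefficients mod 8: 3·t ≡ 1 (mod 8).
    The inverse of 3 mod 8 is 3 (since 3·3 = 9 = 1·8 + 1), so t ≡ 3·1 = 3 ≡ 3 (mod 8).
    Then x = 2 + 19·3 = 59, valid modulo lcm(19, 8) = 152: x ≡ 59 (mod 152).
  Combine with x ≡ 10 (mod 13); new modulus lcm = 1976.
    Write x = 59 + 152·t and substitute into x ≡ 10 (mod 13): 152·t ≡ 10 − 59 = -49 (mod 13).
    Reduce coefficients mod 13: 9·t ≡ 3 (mod 13).
    The inverse of 9 mod 13 is 3 (since 9·3 = 27 = 2·13 + 1), so t ≡ 3·3 = 9 ≡ 9 (mod 13).
    Then x = 59 + 152·9 = 1427, valid modulo lcm(152, 13) = 1976: x ≡ 1427 (mod 1976).
  Combine with x ≡ 6 (mod 7); new modulus lcm = 13832.
    Write x = 1427 + 1976·t and substitute into x ≡ 6 (mod 7): 1976·t ≡ 6 − 1427 = -1421 (mod 7).
    Reduce coefficients mod 7: 2·t ≡ 0 (mod 7).
    The inverse of 2 mod 7 is 4 (since 2·4 = 8 = 1·7 + 1), so t ≡ 4·0 = 0 ≡ 0 (mod 7).
    Then x = 1427 + 1976·0 = 1427, valid modulo lcm(1976, 7) = 13832: x ≡ 1427 (mod 13832).
Verify against each original: 1427 mod 19 = 2, 1427 mod 8 = 3, 1427 mod 13 = 10, 1427 mod 7 = 6.

x ≡ 1427 (mod 13832).


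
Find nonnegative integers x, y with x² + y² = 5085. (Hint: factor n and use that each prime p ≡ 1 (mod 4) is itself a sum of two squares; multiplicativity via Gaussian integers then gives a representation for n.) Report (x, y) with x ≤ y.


Step 1: Factor n = 5085 = 3^2 · 5 · 113.
Step 2: Check the mod-4 condition on each prime factor: 3 ≡ 3 (mod 4), exponent 2 (must be even); 5 ≡ 1 (mod 4), exponent 1; 113 ≡ 1 (mod 4), exponent 1.
All primes ≡ 3 (mod 4) appear to even exponent (or don't appear), so by the two-squares theorem n IS expressible as a sum of two squares.
Step 3: Build a representation. Group n = k² · m with k = 3 and m = 5 · 113 = 565 (a product of primes ≡ 1 (mod 4)); a representation of m scales to one of n via (k·x)² + (k·y)² = k²(x² + y²). Each prime p ≡ 1 (mod 4) is itself a sum of two squares; find a² by testing p − a² for a perfect square:
  5: 5 − 1² = 4 = 2² ⇒ 5 = 1² + 2².
  113: 113 − 1² = 112, 113 − 2² = 109, 113 − 3² = 104, 113 − 4² = 97, 113 − 5² = 88, 113 − 6² = 77, 113 − 7² = 64 = 8² ⇒ 113 = 7² + 8².
  Combine using the Brahmagupta–Fibonacci identity (a² + b²)(c² + d²) = (ac − bd)² + (ad + bc)² = (ac + bd)² + (ad − bc)²:
  5 · 113 = 565: from (1² + 2²)(7² + 8²), take (1·7 − 2·8, 1·8 + 2·7) = (7 − 16, 8 + 14) = (-9, 22); dropping signs (only squares matter) gives (9, 22); check 9² + 22² = 81 + 484 = 565 ✓.
  Scale by k = 3: (3·9, 3·22) = (27, 66).
Step 4: Order so x ≤ y and verify: 27² + 66² = 729 + 4356 = 5085 = n. ✓

n = 5085 = 27² + 66² (one valid representation with x ≤ y).


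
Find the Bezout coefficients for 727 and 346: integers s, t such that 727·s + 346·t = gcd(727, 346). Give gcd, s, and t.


Euclidean algorithm on (727, 346) — divide until remainder is 0:
  727 = 2 · 346 + 35
  346 = 9 · 35 + 31
  35 = 1 · 31 + 4
  31 = 7 · 4 + 3
  4 = 1 · 3 + 1
  3 = 3 · 1 + 0
gcd(727, 346) = 1.
Track Bezout coefficients alongside the remainders: start with r₀ = 727 = a·1 + b·0 (s = 1, t = 0) and r₁ = 346 = a·0 + b·1 (s = 0, t = 1); each new remainder r_{k+1} = r_{k-1} − q_k·r_k inherits s_{k+1} = s_{k-1} − q_k·s_k, t_{k+1} = t_{k-1} − q_k·t_k, so r_k = a·s_k + b·t_k at every step:
  q = 2: r = 35, s = 1 − 2·0 = 1, t = 0 − 2·1 = -2  (check: 727·1 + 346·(-2) = 35)
  q = 9: r = 31, s = 0 − 9·1 = -9, t = 1 − 9·(-2) = 19  (check: 727·(-9) + 346·19 = 31)
  q = 1: r = 4, s = 1 − 1·(-9) = 10, t = -2 − 1·19 = -21  (check: 727·10 + 346·(-21) = 4)
  q = 7: r = 3, s = -9 − 7·10 = -79, t = 19 − 7·(-21) = 166  (check: 727·(-79) + 346·166 = 3)
  q = 1: r = 1, s = 10 − 1·(-79) = 89, t = -21 − 1·166 = -187  (check: 727·89 + 346·(-187) = 1)
The row with r = 1 (the gcd) gives the Bezout coefficients s = 89, t = -187.
Result: 727 · (89) + 346 · (-187) = 1.

gcd(727, 346) = 1; s = 89, t = -187 (check: 727·89 + 346·(-187) = 1).


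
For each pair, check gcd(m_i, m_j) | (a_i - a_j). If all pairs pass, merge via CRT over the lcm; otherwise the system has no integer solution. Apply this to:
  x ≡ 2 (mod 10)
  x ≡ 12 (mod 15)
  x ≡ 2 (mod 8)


Moduli 10, 15, 8 are not pairwise coprime, so CRT works modulo lcm(m_i) when all pairwise compatibility conditions hold.
Pairwise compatibility: gcd(m_i, m_j) must divide a_i - a_j for every pair.
Merge one congruence at a time:
  Start: x ≡ 2 (mod 10).
  Combine with x ≡ 12 (mod 15): gcd(10, 15) = 5; 12 - 2 = 10, which IS divisible by 5, so compatible.
    Write x = 2 + 10·t and substitute into x ≡ 12 (mod 15): 10·t ≡ 12 − 2 = 10 (mod 15).
    Divide the congruence (and modulus) by g = 5: 2·t ≡ 2 (mod 3).
    The inverse of 2 mod 3 is 2 (since 2·2 = 4 = 1·3 + 1), so t ≡ 2·2 = 4 ≡ 1 (mod 3).
    Then x = 2 + 10·1 = 12, valid modulo lcm(10, 15) = 30: x ≡ 12 (mod 30).
  Combine with x ≡ 2 (mod 8): gcd(30, 8) = 2; 2 - 12 = -10, which IS divisible by 2, so compatible.
    Write x = 12 + 30·t and substitute into x ≡ 2 (mod 8): 30·t ≡ 2 − 12 = -10 (mod 8).
    Divide the congruence (and modulus) by g = 2: 15·t ≡ -5 (mod 4).
    Reduce coefficients mod 4: 3·t ≡ 3 (mod 4).
    The inverse of 3 mod 4 is 3 (since 3·3 = 9 = 2·4 + 1), so t ≡ 3·3 = 9 ≡ 1 (mod 4).
    Then x = 12 + 30·1 = 42, valid modulo lcm(30, 8) = 120: x ≡ 42 (mod 120).
Verify: 42 mod 10 = 2, 42 mod 15 = 12, 42 mod 8 = 2.

x ≡ 42 (mod 120).


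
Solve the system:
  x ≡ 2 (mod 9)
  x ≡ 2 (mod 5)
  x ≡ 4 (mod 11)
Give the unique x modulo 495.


Moduli 9, 5, 11 are pairwise coprime; by CRT there is a unique solution modulo M = 9 · 5 · 11 = 495.
Solve pairwise, accumulating the modulus:
  Start with x ≡ 2 (mod 9).
  Combine with x ≡ 2 (mod 5): since gcd(9, 5) = 1, we get a unique residue mod 45.
    Write x = 2 + 9·t and substitute into x ≡ 2 (mod 5): 9·t ≡ 2 − 2 = 0 (mod 5).
    Reduce coefficients mod 5: 4·t ≡ 0 (mod 5).
    The inverse of 4 mod 5 is 4 (since 4·4 = 16 = 3·5 + 1), so t ≡ 4·0 = 0 ≡ 0 (mod 5).
    Then x = 2 + 9·0 = 2, valid modulo lcm(9, 5) = 45: x ≡ 2 (mod 45).
  Combine with x ≡ 4 (mod 11): since gcd(45, 11) = 1, we get a unique residue mod 495.
    Write x = 2 + 45·t and substitute into x ≡ 4 (mod 11): 45·t ≡ 4 − 2 = 2 (mod 11).
    Reduce coefficients mod 11: 1·t ≡ 2 (mod 11).
    So t ≡ 2 (mod 11).
    Then x = 2 + 45·2 = 92, valid modulo lcm(45, 11) = 495: x ≡ 92 (mod 495).
Verify: 92 mod 9 = 2 ✓, 92 mod 5 = 2 ✓, 92 mod 11 = 4 ✓.

x ≡ 92 (mod 495).


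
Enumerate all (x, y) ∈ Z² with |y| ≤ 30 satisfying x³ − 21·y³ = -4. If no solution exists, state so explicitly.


The equation is x³ - 21y³ = -4. For fixed y, x³ = 21·y³ − 4, so a solution requires the RHS to be a perfect cube.
Strategy: iterate y from -30 to 30, compute RHS = 21·y³ − 4, and check whether it is a (positive or negative) perfect cube.
Check small values of y:
  y = 0: RHS = -4 is not a perfect cube.
  y = 1: RHS = 17 is not a perfect cube.
  y = -1: RHS = -25 is not a perfect cube.
  y = 2: RHS = 164 is not a perfect cube.
  y = -2: RHS = -172 is not a perfect cube.
  y = 3: RHS = 563 is not a perfect cube.
  y = -3: RHS = -571 is not a perfect cube.
Continuing the search up to |y| = 30 finds no solutions either.
No (x, y) in the scanned range satisfies the equation.

No integer solutions with |y| ≤ 30.


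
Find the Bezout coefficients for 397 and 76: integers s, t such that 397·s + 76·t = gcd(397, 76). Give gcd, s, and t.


Euclidean algorithm on (397, 76) — divide until remainder is 0:
  397 = 5 · 76 + 17
  76 = 4 · 17 + 8
  17 = 2 · 8 + 1
  8 = 8 · 1 + 0
gcd(397, 76) = 1.
Track Bezout coefficients alongside the remainders: start with r₀ = 397 = a·1 + b·0 (s = 1, t = 0) and r₁ = 76 = a·0 + b·1 (s = 0, t = 1); each new remainder r_{k+1} = r_{k-1} − q_k·r_k inherits s_{k+1} = s_{k-1} − q_k·s_k, t_{k+1} = t_{k-1} − q_k·t_k, so r_k = a·s_k + b·t_k at every step:
  q = 5: r = 17, s = 1 − 5·0 = 1, t = 0 − 5·1 = -5  (check: 397·1 + 76·(-5) = 17)
  q = 4: r = 8, s = 0 − 4·1 = -4, t = 1 − 4·(-5) = 21  (check: 397·(-4) + 76·21 = 8)
  q = 2: r = 1, s = 1 − 2·(-4) = 9, t = -5 − 2·21 = -47  (check: 397·9 + 76·(-47) = 1)
The row with r = 1 (the gcd) gives the Bezout coefficients s = 9, t = -47.
Result: 397 · (9) + 76 · (-47) = 1.

gcd(397, 76) = 1; s = 9, t = -47 (check: 397·9 + 76·(-47) = 1).


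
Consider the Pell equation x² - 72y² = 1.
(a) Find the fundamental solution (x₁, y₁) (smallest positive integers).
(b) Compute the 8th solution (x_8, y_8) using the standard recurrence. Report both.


Step 1: Find the fundamental solution (x₁, y₁) of x² - 72y² = 1.
  Expand √72 as a continued fraction. a₀ = ⌊√72⌋ = 8; iterate m_{k+1} = d_k·a_k − m_k, d_{k+1} = (72 − m_{k+1}²)/d_k, a_{k+1} = ⌊(a₀ + m_{k+1})/d_{k+1}⌋ (starting m₀ = 0, d₀ = 1), with convergents p_k = a_k·p_{k-1} + p_{k-2}, q_k = a_k·q_{k-1} + q_{k-2} (p₋₁ = 1, q₋₁ = 0):
  k = 0: a₀ = 8; p₀/q₀ = 8/1; p₀² − 72·q₀² = 64 − 72 = -8.
  k = 1: m = 8, d = 8, a = ⌊(8 + 8)/8⌋ = 2; p/q = (2·8 + 1)/(2·1 + 0) = 17/2; p² − 72·q² = 289 − 288 = 1.
  The first convergent with p² − 72·q² = 1 gives the fundamental solution (x₁, y₁) = (17, 2).
Step 2: Apply the recurrence (x_{n+1}, y_{n+1}) = (x₁x_n + 72y₁y_n, x₁y_n + y₁x_n) repeatedly.
  From (x_1, y_1) = (17, 2): x_2 = 17·17 + 72·2·2 = 577; y_2 = 17·2 + 2·17 = 68.
  From (x_2, y_2) = (577, 68): x_3 = 17·577 + 72·2·68 = 19601; y_3 = 17·68 + 2·577 = 2310.
  From (x_3, y_3) = (19601, 2310): x_4 = 17·19601 + 72·2·2310 = 665857; y_4 = 17·2310 + 2·19601 = 78472.
  From (x_4, y_4) = (665857, 78472): x_5 = 17·665857 + 72·2·78472 = 22619537; y_5 = 17·78472 + 2·665857 = 2665738.
  From (x_5, y_5) = (22619537, 2665738): x_6 = 17·22619537 + 72·2·2665738 = 768398401; y_6 = 17·2665738 + 2·22619537 = 90556620.
  From (x_6, y_6) = (768398401, 90556620): x_7 = 17·768398401 + 72·2·90556620 = 26102926097; y_7 = 17·90556620 + 2·768398401 = 3076259342.
  From (x_7, y_7) = (26102926097, 3076259342): x_8 = 17·26102926097 + 72·2·3076259342 = 886731088897; y_8 = 17·3076259342 + 2·26102926097 = 104502261008.
Step 3: Verify x_8² - 72·y_8² = 786292024016459316676609 - 786292024016459316676608 = 1 (should be 1). ✓

(x_1, y_1) = (17, 2); (x_8, y_8) = (886731088897, 104502261008).


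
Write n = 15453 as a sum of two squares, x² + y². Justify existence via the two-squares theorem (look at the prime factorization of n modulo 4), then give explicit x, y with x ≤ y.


Step 1: Factor n = 15453 = 3^2 · 17 · 101.
Step 2: Check the mod-4 condition on each prime factor: 3 ≡ 3 (mod 4), exponent 2 (must be even); 17 ≡ 1 (mod 4), exponent 1; 101 ≡ 1 (mod 4), exponent 1.
All primes ≡ 3 (mod 4) appear to even exponent (or don't appear), so by the two-squares theorem n IS expressible as a sum of two squares.
Step 3: Build a representation. Group n = k² · m with k = 3 and m = 17 · 101 = 1717 (a product of primes ≡ 1 (mod 4)); a representation of m scales to one of n via (k·x)² + (k·y)² = k²(x² + y²). Each prime p ≡ 1 (mod 4) is itself a sum of two squares; find a² by testing p − a² for a perfect square:
  17: 17 − 1² = 16 = 4² ⇒ 17 = 1² + 4².
  101: 101 − 1² = 100 = 10² ⇒ 101 = 1² + 10².
  Combine using the Brahmagupta–Fibonacci identity (a² + b²)(c² + d²) = (ac − bd)² + (ad + bc)² = (ac + bd)² + (ad − bc)²:
  17 · 101 = 1717: from (1² + 4²)(1² + 10²), take (1·1 − 4·10, 1·10 + 4·1) = (1 − 40, 10 + 4) = (-39, 14); dropping signs (only squares matter) gives (39, 14); check 39² + 14² = 1521 + 196 = 1717 ✓.
  Scale by k = 3: (3·39, 3·14) = (117, 42).
Step 4: Order so x ≤ y and verify: 42² + 117² = 1764 + 13689 = 15453 = n. ✓

n = 15453 = 42² + 117² (one valid representation with x ≤ y).


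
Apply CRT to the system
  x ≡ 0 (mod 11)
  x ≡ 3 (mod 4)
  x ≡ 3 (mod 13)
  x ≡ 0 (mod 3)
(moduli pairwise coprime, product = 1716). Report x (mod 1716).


Product of moduli M = 11 · 4 · 13 · 3 = 1716.
Merge one congruence at a time:
  Start: x ≡ 0 (mod 11).
  Combine with x ≡ 3 (mod 4); new modulus lcm = 44.
    Write x = 0 + 11·t and substitute into x ≡ 3 (mod 4): 11·t ≡ 3 − 0 = 3 (mod 4).
    Reduce coefficients mod 4: 3·t ≡ 3 (mod 4).
    The inverse of 3 mod 4 is 3 (since 3·3 = 9 = 2·4 + 1), so t ≡ 3·3 = 9 ≡ 1 (mod 4).
    Then x = 0 + 11·1 = 11, valid modulo lcm(11, 4) = 44: x ≡ 11 (mod 44).
  Combine with x ≡ 3 (mod 13); new modulus lcm = 572.
    Write x = 11 + 44·t and substitute into x ≡ 3 (mod 13): 44·t ≡ 3 − 11 = -8 (mod 13).
    Reduce coefficients mod 13: 5·t ≡ 5 (mod 13).
    The inverse of 5 mod 13 is 8 (since 5·8 = 40 = 3·13 + 1), so t ≡ 8·5 = 40 ≡ 1 (mod 13).
    Then x = 11 + 44·1 = 55, valid modulo lcm(44, 13) = 572: x ≡ 55 (mod 572).
  Combine with x ≡ 0 (mod 3); new modulus lcm = 1716.
    Write x = 55 + 572·t and substitute into x ≡ 0 (mod 3): 572·t ≡ 0 − 55 = -55 (mod 3).
    Reduce coefficients mod 3: 2·t ≡ 2 (mod 3).
    The inverse of 2 mod 3 is 2 (since 2·2 = 4 = 1·3 + 1), so t ≡ 2·2 = 4 ≡ 1 (mod 3).
    Then x = 55 + 572·1 = 627, valid modulo lcm(572, 3) = 1716: x ≡ 627 (mod 1716).
Verify against each original: 627 mod 11 = 0, 627 mod 4 = 3, 627 mod 13 = 3, 627 mod 3 = 0.

x ≡ 627 (mod 1716).


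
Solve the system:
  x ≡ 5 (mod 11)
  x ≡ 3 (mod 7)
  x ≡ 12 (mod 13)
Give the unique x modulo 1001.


Moduli 11, 7, 13 are pairwise coprime; by CRT there is a unique solution modulo M = 11 · 7 · 13 = 1001.
Solve pairwise, accumulating the modulus:
  Start with x ≡ 5 (mod 11).
  Combine with x ≡ 3 (mod 7): since gcd(11, 7) = 1, we get a unique residue mod 77.
    Write x = 5 + 11·t and substitute into x ≡ 3 (mod 7): 11·t ≡ 3 − 5 = -2 (mod 7).
    Reduce coefficients mod 7: 4·t ≡ 5 (mod 7).
    The inverse of 4 mod 7 is 2 (since 4·2 = 8 = 1·7 + 1), so t ≡ 2·5 = 10 ≡ 3 (mod 7).
    Then x = 5 + 11·3 = 38, valid modulo lcm(11, 7) = 77: x ≡ 38 (mod 77).
  Combine with x ≡ 12 (mod 13): since gcd(77, 13) = 1, we get a unique residue mod 1001.
    Write x = 38 + 77·t and substitute into x ≡ 12 (mod 13): 77·t ≡ 12 − 38 = -26 (mod 13).
    Reduce coefficients mod 13: 12·t ≡ 0 (mod 13).
    The inverse of 12 mod 13 is 12 (since 12·12 = 144 = 11·13 + 1), so t ≡ 12·0 = 0 ≡ 0 (mod 13).
    Then x = 38 + 77·0 = 38, valid modulo lcm(77, 13) = 1001: x ≡ 38 (mod 1001).
Verify: 38 mod 11 = 5 ✓, 38 mod 7 = 3 ✓, 38 mod 13 = 12 ✓.

x ≡ 38 (mod 1001).


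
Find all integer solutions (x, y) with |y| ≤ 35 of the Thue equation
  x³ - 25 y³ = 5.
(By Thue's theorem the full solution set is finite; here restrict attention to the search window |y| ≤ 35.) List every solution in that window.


The equation is x³ - 25y³ = 5. For fixed y, x³ = 25·y³ + 5, so a solution requires the RHS to be a perfect cube.
Strategy: iterate y from -35 to 35, compute RHS = 25·y³ + 5, and check whether it is a (positive or negative) perfect cube.
Check small values of y:
  y = 0: RHS = 5 is not a perfect cube.
  y = 1: RHS = 30 is not a perfect cube.
  y = -1: RHS = -20 is not a perfect cube.
  y = 2: RHS = 205 is not a perfect cube.
  y = -2: RHS = -195 is not a perfect cube.
  y = 3: RHS = 680 is not a perfect cube.
  y = -3: RHS = -670 is not a perfect cube.
Continuing the search up to |y| = 35 finds no solutions either.
No (x, y) in the scanned range satisfies the equation.

No integer solutions with |y| ≤ 35.


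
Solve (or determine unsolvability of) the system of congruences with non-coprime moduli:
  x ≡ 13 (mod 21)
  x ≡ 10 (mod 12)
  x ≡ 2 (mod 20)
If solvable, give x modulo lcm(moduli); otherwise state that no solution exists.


Moduli 21, 12, 20 are not pairwise coprime, so CRT works modulo lcm(m_i) when all pairwise compatibility conditions hold.
Pairwise compatibility: gcd(m_i, m_j) must divide a_i - a_j for every pair.
Merge one congruence at a time:
  Start: x ≡ 13 (mod 21).
  Combine with x ≡ 10 (mod 12): gcd(21, 12) = 3; 10 - 13 = -3, which IS divisible by 3, so compatible.
    Write x = 13 + 21·t and substitute into x ≡ 10 (mod 12): 21·t ≡ 10 − 13 = -3 (mod 12).
    Divide the congruence (and modulus) by g = 3: 7·t ≡ -1 (mod 4).
    Reduce coefficients mod 4: 3·t ≡ 3 (mod 4).
    The inverse of 3 mod 4 is 3 (since 3·3 = 9 = 2·4 + 1), so t ≡ 3·3 = 9 ≡ 1 (mod 4).
    Then x = 13 + 21·1 = 34, valid modulo lcm(21, 12) = 84: x ≡ 34 (mod 84).
  Combine with x ≡ 2 (mod 20): gcd(84, 20) = 4; 2 - 34 = -32, which IS divisible by 4, so compatible.
    Write x = 34 + 84·t and substitute into x ≡ 2 (mod 20): 84·t ≡ 2 − 34 = -32 (mod 20).
    Divide the congruence (and modulus) by g = 4: 21·t ≡ -8 (mod 5).
    Reduce coefficients mod 5: 1·t ≡ 2 (mod 5).
    So t ≡ 2 (mod 5).
    Then x = 34 + 84·2 = 202, valid modulo lcm(84, 20) = 420: x ≡ 202 (mod 420).
Verify: 202 mod 21 = 13, 202 mod 12 = 10, 202 mod 20 = 2.

x ≡ 202 (mod 420).


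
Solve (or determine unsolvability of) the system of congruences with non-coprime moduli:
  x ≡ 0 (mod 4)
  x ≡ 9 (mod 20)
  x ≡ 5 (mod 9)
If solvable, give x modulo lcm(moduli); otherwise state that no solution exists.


Moduli 4, 20, 9 are not pairwise coprime, so CRT works modulo lcm(m_i) when all pairwise compatibility conditions hold.
Pairwise compatibility: gcd(m_i, m_j) must divide a_i - a_j for every pair.
Merge one congruence at a time:
  Start: x ≡ 0 (mod 4).
  Combine with x ≡ 9 (mod 20): gcd(4, 20) = 4, and 9 - 0 = 9 is NOT divisible by 4.
    ⇒ system is inconsistent (no integer solution).

No solution (the system is inconsistent).


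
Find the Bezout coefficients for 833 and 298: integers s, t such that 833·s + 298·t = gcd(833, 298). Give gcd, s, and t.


Euclidean algorithm on (833, 298) — divide until remainder is 0:
  833 = 2 · 298 + 237
  298 = 1 · 237 + 61
  237 = 3 · 61 + 54
  61 = 1 · 54 + 7
  54 = 7 · 7 + 5
  7 = 1 · 5 + 2
  5 = 2 · 2 + 1
  2 = 2 · 1 + 0
gcd(833, 298) = 1.
Track Bezout coefficients alongside the remainders: start with r₀ = 833 = a·1 + b·0 (s = 1, t = 0) and r₁ = 298 = a·0 + b·1 (s = 0, t = 1); each new remainder r_{k+1} = r_{k-1} − q_k·r_k inherits s_{k+1} = s_{k-1} − q_k·s_k, t_{k+1} = t_{k-1} − q_k·t_k, so r_k = a·s_k + b·t_k at every step:
  q = 2: r = 237, s = 1 − 2·0 = 1, t = 0 − 2·1 = -2  (check: 833·1 + 298·(-2) = 237)
  q = 1: r = 61, s = 0 − 1·1 = -1, t = 1 − 1·(-2) = 3  (check: 833·(-1) + 298·3 = 61)
  q = 3: r = 54, s = 1 − 3·(-1) = 4, t = -2 − 3·3 = -11  (check: 833·4 + 298·(-11) = 54)
  q = 1: r = 7, s = -1 − 1·4 = -5, t = 3 − 1·(-11) = 14  (check: 833·(-5) + 298·14 = 7)
  q = 7: r = 5, s = 4 − 7·(-5) = 39, t = -11 − 7·14 = -109  (check: 833·39 + 298·(-109) = 5)
  q = 1: r = 2, s = -5 − 1·39 = -44, t = 14 − 1·(-109) = 123  (check: 833·(-44) + 298·123 = 2)
  q = 2: r = 1, s = 39 − 2·(-44) = 127, t = -109 − 2·123 = -355  (check: 833·127 + 298·(-355) = 1)
The row with r = 1 (the gcd) gives the Bezout coefficients s = 127, t = -355.
Result: 833 · (127) + 298 · (-355) = 1.

gcd(833, 298) = 1; s = 127, t = -355 (check: 833·127 + 298·(-355) = 1).


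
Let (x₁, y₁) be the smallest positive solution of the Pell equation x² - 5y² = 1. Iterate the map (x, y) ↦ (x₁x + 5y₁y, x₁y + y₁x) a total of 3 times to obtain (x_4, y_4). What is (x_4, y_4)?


Step 1: Find the fundamental solution (x₁, y₁) of x² - 5y² = 1.
  Expand √5 as a continued fraction. a₀ = ⌊√5⌋ = 2; iterate m_{k+1} = d_k·a_k − m_k, d_{k+1} = (5 − m_{k+1}²)/d_k, a_{k+1} = ⌊(a₀ + m_{k+1})/d_{k+1}⌋ (starting m₀ = 0, d₀ = 1), with convergents p_k = a_k·p_{k-1} + p_{k-2}, q_k = a_k·q_{k-1} + q_{k-2} (p₋₁ = 1, q₋₁ = 0):
  k = 0: a₀ = 2; p₀/q₀ = 2/1; p₀² − 5·q₀² = 4 − 5 = -1.
  k = 1: m = 2, d = 1, a = ⌊(2 + 2)/1⌋ = 4; p/q = (4·2 + 1)/(4·1 + 0) = 9/4; p² − 5·q² = 81 − 80 = 1.
  The first convergent with p² − 5·q² = 1 gives the fundamental solution (x₁, y₁) = (9, 4).
Step 2: Apply the recurrence (x_{n+1}, y_{n+1}) = (x₁x_n + 5y₁y_n, x₁y_n + y₁x_n) repeatedly.
  From (x_1, y_1) = (9, 4): x_2 = 9·9 + 5·4·4 = 161; y_2 = 9·4 + 4·9 = 72.
  From (x_2, y_2) = (161, 72): x_3 = 9·161 + 5·4·72 = 2889; y_3 = 9·72 + 4·161 = 1292.
  From (x_3, y_3) = (2889, 1292): x_4 = 9·2889 + 5·4·1292 = 51841; y_4 = 9·1292 + 4·2889 = 23184.
Step 3: Verify x_4² - 5·y_4² = 2687489281 - 2687489280 = 1 (should be 1). ✓

(x_1, y_1) = (9, 4); (x_4, y_4) = (51841, 23184).


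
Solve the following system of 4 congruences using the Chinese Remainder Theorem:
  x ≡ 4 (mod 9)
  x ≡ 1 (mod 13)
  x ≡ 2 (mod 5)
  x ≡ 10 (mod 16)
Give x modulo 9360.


Product of moduli M = 9 · 13 · 5 · 16 = 9360.
Merge one congruence at a time:
  Start: x ≡ 4 (mod 9).
  Combine with x ≡ 1 (mod 13); new modulus lcm = 117.
    Write x = 4 + 9·t and substitute into x ≡ 1 (mod 13): 9·t ≡ 1 − 4 = -3 (mod 13).
    Reduce coefficients mod 13: 9·t ≡ 10 (mod 13).
    The inverse of 9 mod 13 is 3 (since 9·3 = 27 = 2·13 + 1), so t ≡ 3·10 = 30 ≡ 4 (mod 13).
    Then x = 4 + 9·4 = 40, valid modulo lcm(9, 13) = 117: x ≡ 40 (mod 117).
  Combine with x ≡ 2 (mod 5); new modulus lcm = 585.
    Write x = 40 + 117·t and substitute into x ≡ 2 (mod 5): 117·t ≡ 2 − 40 = -38 (mod 5).
    Reduce coefficients mod 5: 2·t ≡ 2 (mod 5).
    The inverse of 2 mod 5 is 3 (since 2·3 = 6 = 1·5 + 1), so t ≡ 3·2 = 6 ≡ 1 (mod 5).
    Then x = 40 + 117·1 = 157, valid modulo lcm(117, 5) = 585: x ≡ 157 (mod 585).
  Combine with x ≡ 10 (mod 16); new modulus lcm = 9360.
    Write x = 157 + 585·t and substitute into x ≡ 10 (mod 16): 585·t ≡ 10 − 157 = -147 (mod 16).
    Reduce coefficients mod 16: 9·t ≡ 13 (mod 16).
    The inverse of 9 mod 16 is 9 (since 9·9 = 81 = 5·16 + 1), so t ≡ 9·13 = 117 ≡ 5 (mod 16).
    Then x = 157 + 585·5 = 3082, valid modulo lcm(585, 16) = 9360: x ≡ 3082 (mod 9360).
Verify against each original: 3082 mod 9 = 4, 3082 mod 13 = 1, 3082 mod 5 = 2, 3082 mod 16 = 10.

x ≡ 3082 (mod 9360).


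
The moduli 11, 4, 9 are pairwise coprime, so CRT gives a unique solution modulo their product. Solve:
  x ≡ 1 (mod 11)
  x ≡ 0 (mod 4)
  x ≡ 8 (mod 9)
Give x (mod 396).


Moduli 11, 4, 9 are pairwise coprime; by CRT there is a unique solution modulo M = 11 · 4 · 9 = 396.
Solve pairwise, accumulating the modulus:
  Start with x ≡ 1 (mod 11).
  Combine with x ≡ 0 (mod 4): since gcd(11, 4) = 1, we get a unique residue mod 44.
    Write x = 1 + 11·t and substitute into x ≡ 0 (mod 4): 11·t ≡ 0 − 1 = -1 (mod 4).
    Reduce coefficients mod 4: 3·t ≡ 3 (mod 4).
    The inverse of 3 mod 4 is 3 (since 3·3 = 9 = 2·4 + 1), so t ≡ 3·3 = 9 ≡ 1 (mod 4).
    Then x = 1 + 11·1 = 12, valid modulo lcm(11, 4) = 44: x ≡ 12 (mod 44).
  Combine with x ≡ 8 (mod 9): since gcd(44, 9) = 1, we get a unique residue mod 396.
    Write x = 12 + 44·t and substitute into x ≡ 8 (mod 9): 44·t ≡ 8 − 12 = -4 (mod 9).
    Reduce coefficients mod 9: 8·t ≡ 5 (mod 9).
    The inverse of 8 mod 9 is 8 (since 8·8 = 64 = 7·9 + 1), so t ≡ 8·5 = 40 ≡ 4 (mod 9).
    Then x = 12 + 44·4 = 188, valid modulo lcm(44, 9) = 396: x ≡ 188 (mod 396).
Verify: 188 mod 11 = 1 ✓, 188 mod 4 = 0 ✓, 188 mod 9 = 8 ✓.

x ≡ 188 (mod 396).


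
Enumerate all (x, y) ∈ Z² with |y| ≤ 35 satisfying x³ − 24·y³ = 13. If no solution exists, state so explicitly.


The equation is x³ - 24y³ = 13. For fixed y, x³ = 24·y³ + 13, so a solution requires the RHS to be a perfect cube.
Strategy: iterate y from -35 to 35, compute RHS = 24·y³ + 13, and check whether it is a (positive or negative) perfect cube.
Check small values of y:
  y = 0: RHS = 13 is not a perfect cube.
  y = 1: RHS = 37 is not a perfect cube.
  y = -1: RHS = -11 is not a perfect cube.
  y = 2: RHS = 205 is not a perfect cube.
  y = -2: RHS = -179 is not a perfect cube.
  y = 3: RHS = 661 is not a perfect cube.
  y = -3: RHS = -635 is not a perfect cube.
Continuing the search up to |y| = 35 finds no solutions either.
No (x, y) in the scanned range satisfies the equation.

No integer solutions with |y| ≤ 35.


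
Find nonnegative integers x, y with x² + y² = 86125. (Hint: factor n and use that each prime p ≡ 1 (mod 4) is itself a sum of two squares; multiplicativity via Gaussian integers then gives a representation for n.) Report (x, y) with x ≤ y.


Step 1: Factor n = 86125 = 5^3 · 13 · 53.
Step 2: Check the mod-4 condition on each prime factor: 5 ≡ 1 (mod 4), exponent 3; 13 ≡ 1 (mod 4), exponent 1; 53 ≡ 1 (mod 4), exponent 1.
All primes ≡ 3 (mod 4) appear to even exponent (or don't appear), so by the two-squares theorem n IS expressible as a sum of two squares.
Step 3: Build a representation. Group n = k² · m with k = 5 and m = 5 · 13 · 53 = 3445 (a product of primes ≡ 1 (mod 4)); a representation of m scales to one of n via (k·x)² + (k·y)² = k²(x² + y²). Each prime p ≡ 1 (mod 4) is itself a sum of two squares; find a² by testing p − a² for a perfect square:
  5: 5 − 1² = 4 = 2² ⇒ 5 = 1² + 2².
  13: 13 − 1² = 12, 13 − 2² = 9 = 3² ⇒ 13 = 2² + 3².
  53: 53 − 1² = 52, 53 − 2² = 49 = 7² ⇒ 53 = 2² + 7².
  Combine using the Brahmagupta–Fibonacci identity (a² + b²)(c² + d²) = (ac − bd)² + (ad + bc)² = (ac + bd)² + (ad − bc)²:
  5 · 13 = 65: from (1² + 2²)(2² + 3²), take (1·2 − 2·3, 1·3 + 2·2) = (2 − 6, 3 + 4) = (-4, 7); dropping signs (only squares matter) gives (4, 7); check 4² + 7² = 16 + 49 = 65 ✓.
  65 · 53 = 3445: from (4² + 7²)(2² + 7²), take (4·2 − 7·7, 4·7 + 7·2) = (8 − 49, 28 + 14) = (-41, 42); dropping signs (only squares matter) gives (41, 42); check 41² + 42² = 1681 + 1764 = 3445 ✓.
  Scale by k = 5: (5·41, 5·42) = (205, 210).
Step 4: Order so x ≤ y and verify: 205² + 210² = 42025 + 44100 = 86125 = n. ✓

n = 86125 = 205² + 210² (one valid representation with x ≤ y).


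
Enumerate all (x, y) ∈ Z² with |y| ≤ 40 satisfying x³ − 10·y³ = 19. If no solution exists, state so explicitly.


The equation is x³ - 10y³ = 19. For fixed y, x³ = 10·y³ + 19, so a solution requires the RHS to be a perfect cube.
Strategy: iterate y from -40 to 40, compute RHS = 10·y³ + 19, and check whether it is a (positive or negative) perfect cube.
Check small values of y:
  y = 0: RHS = 19 is not a perfect cube.
  y = 1: RHS = 29 is not a perfect cube.
  y = -1: RHS = 9 is not a perfect cube.
  y = 2: RHS = 99 is not a perfect cube.
  y = -2: RHS = -61 is not a perfect cube.
  y = 3: RHS = 289 is not a perfect cube.
  y = -3: RHS = -251 is not a perfect cube.
Continuing the search up to |y| = 40 finds no solutions either.
No (x, y) in the scanned range satisfies the equation.

No integer solutions with |y| ≤ 40.


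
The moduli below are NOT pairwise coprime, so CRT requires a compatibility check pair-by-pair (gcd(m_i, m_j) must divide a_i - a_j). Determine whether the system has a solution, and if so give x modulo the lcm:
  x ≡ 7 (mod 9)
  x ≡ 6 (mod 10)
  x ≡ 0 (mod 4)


Moduli 9, 10, 4 are not pairwise coprime, so CRT works modulo lcm(m_i) when all pairwise compatibility conditions hold.
Pairwise compatibility: gcd(m_i, m_j) must divide a_i - a_j for every pair.
Merge one congruence at a time:
  Start: x ≡ 7 (mod 9).
  Combine with x ≡ 6 (mod 10): gcd(9, 10) = 1; 6 - 7 = -1, which IS divisible by 1, so compatible.
    Write x = 7 + 9·t and substitute into x ≡ 6 (mod 10): 9·t ≡ 6 − 7 = -1 (mod 10).
    Reduce coefficients mod 10: 9·t ≡ 9 (mod 10).
    The inverse of 9 mod 10 is 9 (since 9·9 = 81 = 8·10 + 1), so t ≡ 9·9 = 81 ≡ 1 (mod 10).
    Then x = 7 + 9·1 = 16, valid modulo lcm(9, 10) = 90: x ≡ 16 (mod 90).
  Combine with x ≡ 0 (mod 4): gcd(90, 4) = 2; 0 - 16 = -16, which IS divisible by 2, so compatible.
    Write x = 16 + 90·t and substitute into x ≡ 0 (mod 4): 90·t ≡ 0 − 16 = -16 (mod 4).
    Divide the congruence (and modulus) by g = 2: 45·t ≡ -8 (mod 2).
    Reduce coefficients mod 2: 1·t ≡ 0 (mod 2).
    So t ≡ 0 (mod 2).
    Then x = 16 + 90·0 = 16, valid modulo lcm(90, 4) = 180: x ≡ 16 (mod 180).
Verify: 16 mod 9 = 7, 16 mod 10 = 6, 16 mod 4 = 0.

x ≡ 16 (mod 180).


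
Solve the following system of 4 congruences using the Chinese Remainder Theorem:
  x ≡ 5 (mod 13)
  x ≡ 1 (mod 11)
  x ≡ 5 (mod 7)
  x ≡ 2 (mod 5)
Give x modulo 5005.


Product of moduli M = 13 · 11 · 7 · 5 = 5005.
Merge one congruence at a time:
  Start: x ≡ 5 (mod 13).
  Combine with x ≡ 1 (mod 11); new modulus lcm = 143.
    Write x = 5 + 13·t and substitute into x ≡ 1 (mod 11): 13·t ≡ 1 − 5 = -4 (mod 11).
    Reduce coefficients mod 11: 2·t ≡ 7 (mod 11).
    The inverse of 2 mod 11 is 6 (since 2·6 = 12 = 1·11 + 1), so t ≡ 6·7 = 42 ≡ 9 (mod 11).
    Then x = 5 + 13·9 = 122, valid modulo lcm(13, 11) = 143: x ≡ 122 (mod 143).
  Combine with x ≡ 5 (mod 7); new modulus lcm = 1001.
    Write x = 122 + 143·t and substitute into x ≡ 5 (mod 7): 143·t ≡ 5 − 122 = -117 (mod 7).
    Reduce coefficients mod 7: 3·t ≡ 2 (mod 7).
    The inverse of 3 mod 7 is 5 (since 3·5 = 15 = 2·7 + 1), so t ≡ 5·2 = 10 ≡ 3 (mod 7).
    Then x = 122 + 143·3 = 551, valid modulo lcm(143, 7) = 1001: x ≡ 551 (mod 1001).
  Combine with x ≡ 2 (mod 5); new modulus lcm = 5005.
    Write x = 551 + 1001·t and substitute into x ≡ 2 (mod 5): 1001·t ≡ 2 − 551 = -549 (mod 5).
    Reduce coefficients mod 5: 1·t ≡ 1 (mod 5).
    So t ≡ 1 (mod 5).
    Then x = 551 + 1001·1 = 1552, valid modulo lcm(1001, 5) = 5005: x ≡ 1552 (mod 5005).
Verify against each original: 1552 mod 13 = 5, 1552 mod 11 = 1, 1552 mod 7 = 5, 1552 mod 5 = 2.

x ≡ 1552 (mod 5005).
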